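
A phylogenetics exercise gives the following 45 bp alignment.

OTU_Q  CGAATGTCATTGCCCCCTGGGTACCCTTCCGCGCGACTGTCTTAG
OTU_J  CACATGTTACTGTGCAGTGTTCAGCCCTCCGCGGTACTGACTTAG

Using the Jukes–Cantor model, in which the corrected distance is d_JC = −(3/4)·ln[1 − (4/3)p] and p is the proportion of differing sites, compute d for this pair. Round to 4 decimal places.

Differing sites — 2:G/A; 3:A/C; 8:C/T; 10:T/C; 13:C/T; 14:C/G; 16:C/A; 17:C/G; 20:G/T; 21:G/T; 22:T/C; 24:C/G; 27:T/C; 34:C/G; 35:G/T; 40:T/A.
p = 16/45 = 0.355556.
d = −0.75 · ln(1 − (4/3)·0.355556) = −0.75 · ln(0.525925) = −0.75 · (-0.642597) = 0.4819.

0.4819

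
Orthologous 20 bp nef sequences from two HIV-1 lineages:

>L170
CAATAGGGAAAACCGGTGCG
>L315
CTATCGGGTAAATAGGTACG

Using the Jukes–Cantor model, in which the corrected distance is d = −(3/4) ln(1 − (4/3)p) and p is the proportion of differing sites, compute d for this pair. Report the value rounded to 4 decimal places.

Differing sites — 2:A/T; 5:A/C; 9:A/T; 13:C/T; 14:C/A; 18:G/A.
p = 6/20 = 0.300000.
d = −0.75 · ln(1 − (4/3)·0.300000) = −0.75 · ln(0.600000) = −0.75 · (-0.510826) = 0.3831.

0.3831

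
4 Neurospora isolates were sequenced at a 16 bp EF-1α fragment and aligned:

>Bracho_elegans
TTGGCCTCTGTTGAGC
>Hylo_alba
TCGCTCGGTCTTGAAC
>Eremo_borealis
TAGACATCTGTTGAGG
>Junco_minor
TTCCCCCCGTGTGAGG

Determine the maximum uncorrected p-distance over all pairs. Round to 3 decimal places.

Pairwise Hamming distances:
  Bracho_elegans vs Hylo_alba: 7
  Bracho_elegans vs Eremo_borealis: 4
  Bracho_elegans vs Junco_minor: 7
  Hylo_alba vs Eremo_borealis: 9
  Hylo_alba vs Junco_minor: 10
  Eremo_borealis vs Junco_minor: 8
The largest is 10 mismatches, between Hylo_alba and Junco_minor; p = 10/16 = 0.625.

0.625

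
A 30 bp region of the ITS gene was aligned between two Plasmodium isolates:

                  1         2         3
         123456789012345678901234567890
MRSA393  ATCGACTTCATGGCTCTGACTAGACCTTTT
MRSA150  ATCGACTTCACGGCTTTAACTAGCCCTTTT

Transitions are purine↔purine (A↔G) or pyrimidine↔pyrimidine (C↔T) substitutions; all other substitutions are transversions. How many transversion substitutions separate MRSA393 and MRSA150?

1

Differing sites — 11:T/C (Ti); 16:C/T (Ti); 18:G/A (Ti); 24:A/C (Tv).
Of the 4 differences, 3 transitions and 1 transversion, so the answer is 1.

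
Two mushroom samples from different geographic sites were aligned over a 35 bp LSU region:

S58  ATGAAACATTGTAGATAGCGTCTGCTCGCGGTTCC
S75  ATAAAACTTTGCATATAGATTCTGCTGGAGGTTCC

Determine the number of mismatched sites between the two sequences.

8

Differing sites — 3:G/A; 8:A/T; 12:T/C; 14:G/T; 19:C/A; 20:G/T; 27:C/G; 29:C/A.
That gives 8 mismatches out of 35 aligned sites, so the Hamming distance is 8.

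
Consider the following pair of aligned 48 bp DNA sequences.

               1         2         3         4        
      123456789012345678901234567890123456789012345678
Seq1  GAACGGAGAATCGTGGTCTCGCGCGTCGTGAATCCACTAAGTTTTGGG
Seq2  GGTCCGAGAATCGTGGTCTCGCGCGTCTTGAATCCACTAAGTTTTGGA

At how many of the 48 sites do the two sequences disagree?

Differing sites — 2:A/G; 3:A/T; 5:G/C; 28:G/T; 48:G/A.
That gives 5 mismatches out of 48 aligned sites, so the Hamming distance is 5.

5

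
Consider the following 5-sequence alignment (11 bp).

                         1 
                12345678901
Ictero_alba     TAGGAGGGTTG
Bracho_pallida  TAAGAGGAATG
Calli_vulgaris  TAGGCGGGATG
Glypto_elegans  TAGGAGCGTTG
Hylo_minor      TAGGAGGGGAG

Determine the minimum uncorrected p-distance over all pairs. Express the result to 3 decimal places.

Pairwise Hamming distances:
  Ictero_alba vs Bracho_pallida: 3
  Ictero_alba vs Calli_vulgaris: 2
  Ictero_alba vs Glypto_elegans: 1
  Ictero_alba vs Hylo_minor: 2
  Bracho_pallida vs Calli_vulgaris: 3
  Bracho_pallida vs Glypto_elegans: 4
  Bracho_pallida vs Hylo_minor: 4
  Calli_vulgaris vs Glypto_elegans: 3
  Calli_vulgaris vs Hylo_minor: 3
  Glypto_elegans vs Hylo_minor: 3
The smallest is 1 mismatch, between Ictero_alba and Glypto_elegans; p = 1/11 = 0.091.

0.091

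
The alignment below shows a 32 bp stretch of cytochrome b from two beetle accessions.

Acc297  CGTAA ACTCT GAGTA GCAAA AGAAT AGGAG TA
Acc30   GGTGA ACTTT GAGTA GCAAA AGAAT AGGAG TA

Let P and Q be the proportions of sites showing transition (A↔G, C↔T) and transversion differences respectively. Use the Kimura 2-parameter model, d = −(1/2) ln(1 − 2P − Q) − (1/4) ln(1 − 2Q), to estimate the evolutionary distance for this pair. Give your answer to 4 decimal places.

Differing sites — 1:C/G (Tv); 4:A/G (Ti); 9:C/T (Ti).
Of the 3 differences, 2 transitions and 1 transversion over 32 sites: P = 2/32 = 0.062500, Q = 1/32 = 0.031250.
d = −0.5·ln(0.843750) − 0.25·ln(0.937500) = −0.5·(-0.169899) − 0.25·(-0.064539) = 0.1011.

0.1011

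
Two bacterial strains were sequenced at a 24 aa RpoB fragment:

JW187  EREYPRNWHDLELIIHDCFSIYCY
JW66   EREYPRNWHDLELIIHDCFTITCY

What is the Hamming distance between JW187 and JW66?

Differing sites — 20:S/T; 22:Y/T.
That gives 2 mismatches out of 24 aligned sites, so the Hamming distance is 2.

2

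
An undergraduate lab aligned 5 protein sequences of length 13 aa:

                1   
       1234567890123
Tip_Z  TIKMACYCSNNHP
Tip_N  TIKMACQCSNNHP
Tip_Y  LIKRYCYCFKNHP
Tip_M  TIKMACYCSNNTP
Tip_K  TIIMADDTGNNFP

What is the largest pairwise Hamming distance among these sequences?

10

Pairwise Hamming distances:
  Tip_Z vs Tip_N: 1
  Tip_Z vs Tip_Y: 5
  Tip_Z vs Tip_M: 1
  Tip_Z vs Tip_K: 6
  Tip_N vs Tip_Y: 6
  Tip_N vs Tip_M: 2
  Tip_N vs Tip_K: 6
  Tip_Y vs Tip_M: 6
  Tip_Y vs Tip_K: 10
  Tip_M vs Tip_K: 6
The largest is 10, between Tip_Y and Tip_K.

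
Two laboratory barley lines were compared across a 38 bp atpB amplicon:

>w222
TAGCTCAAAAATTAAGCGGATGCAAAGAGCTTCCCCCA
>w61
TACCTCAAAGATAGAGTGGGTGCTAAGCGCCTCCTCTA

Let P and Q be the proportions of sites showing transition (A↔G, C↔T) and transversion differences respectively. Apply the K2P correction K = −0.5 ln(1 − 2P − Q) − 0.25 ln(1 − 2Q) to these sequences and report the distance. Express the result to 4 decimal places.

0.3800

The sequences differ at positions 3 (G/C, transversion), 10 (A/G, transition), 13 (T/A, transversion), 14 (A/G, transition), 17 (C/T, transition), 20 (A/G, transition), 24 (A/T, transversion), 28 (A/C, transversion), 31 (T/C, transition), 35 (C/T, transition), 37 (C/T, transition).
Of the 11 differences, 7 transitions and 4 transversions over 38 sites: P = 7/38 = 0.184211, Q = 4/38 = 0.105263.
d = −0.5·ln(0.526315) − 0.25·ln(0.789474) = −0.5·(-0.641855) − 0.25·(-0.236388) = 0.3800.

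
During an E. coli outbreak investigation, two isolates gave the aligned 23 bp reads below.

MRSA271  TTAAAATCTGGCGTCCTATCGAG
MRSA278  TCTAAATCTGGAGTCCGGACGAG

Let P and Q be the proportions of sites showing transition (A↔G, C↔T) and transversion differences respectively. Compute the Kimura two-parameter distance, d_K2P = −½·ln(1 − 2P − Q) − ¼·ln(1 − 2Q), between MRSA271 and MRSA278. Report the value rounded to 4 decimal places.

0.3206

The sequences differ at positions 2 (T/C, transition), 3 (A/T, transversion), 12 (C/A, transversion), 17 (T/G, transversion), 18 (A/G, transition), 19 (T/A, transversion).
Of the 6 differences, 2 transitions and 4 transversions over 23 sites: P = 2/23 = 0.086957, Q = 4/23 = 0.173913.
d = −0.5·ln(0.652173) − 0.25·ln(0.652174) = −0.5·(-0.427445) − 0.25·(-0.427444) = 0.3206.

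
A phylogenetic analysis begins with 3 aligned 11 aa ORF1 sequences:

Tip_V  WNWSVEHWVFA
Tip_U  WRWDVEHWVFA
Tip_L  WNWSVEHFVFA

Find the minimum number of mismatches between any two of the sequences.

Pairwise Hamming distances:
  Tip_V vs Tip_U: 2
  Tip_V vs Tip_L: 1
  Tip_U vs Tip_L: 3
The smallest is 1, between Tip_V and Tip_L.

1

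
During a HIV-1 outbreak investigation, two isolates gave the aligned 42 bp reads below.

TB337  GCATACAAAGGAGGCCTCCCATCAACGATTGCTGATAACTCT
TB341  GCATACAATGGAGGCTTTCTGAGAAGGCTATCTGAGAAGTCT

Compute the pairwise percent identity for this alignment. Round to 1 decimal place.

69.0%

The sequences differ at positions 9 (A/T), 16 (C/T), 18 (C/T), 20 (C/T), 21 (A/G), 22 (T/A), 23 (C/G), 26 (C/G), 28 (A/C), 30 (T/A), 31 (G/T), 36 (T/G), 39 (C/G).
29 of the 42 sites match, so the percent identity is 29/42 × 100 = 69.0%.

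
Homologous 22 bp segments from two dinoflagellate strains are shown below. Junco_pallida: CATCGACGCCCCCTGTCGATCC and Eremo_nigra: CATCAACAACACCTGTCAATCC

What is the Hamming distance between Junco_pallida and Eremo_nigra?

5

Differing sites — 5:G/A; 8:G/A; 9:C/A; 11:C/A; 18:G/A.
That gives 5 mismatches out of 22 aligned sites, so the Hamming distance is 5.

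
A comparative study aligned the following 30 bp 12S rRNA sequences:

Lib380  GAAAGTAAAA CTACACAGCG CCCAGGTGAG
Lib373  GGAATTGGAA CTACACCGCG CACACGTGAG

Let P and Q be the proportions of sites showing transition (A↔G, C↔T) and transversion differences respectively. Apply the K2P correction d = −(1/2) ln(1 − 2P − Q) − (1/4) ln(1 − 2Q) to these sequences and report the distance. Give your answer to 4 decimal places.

0.2803

The sequences differ at positions 2 (A/G, transition), 5 (G/T, transversion), 7 (A/G, transition), 8 (A/G, transition), 17 (A/C, transversion), 22 (C/A, transversion), 25 (G/C, transversion).
Of the 7 differences, 3 transitions and 4 transversions over 30 sites: P = 3/30 = 0.100000, Q = 4/30 = 0.133333.
d = −0.5·ln(0.666667) − 0.25·ln(0.733334) = −0.5·(-0.405465) − 0.25·(-0.310154) = 0.2803.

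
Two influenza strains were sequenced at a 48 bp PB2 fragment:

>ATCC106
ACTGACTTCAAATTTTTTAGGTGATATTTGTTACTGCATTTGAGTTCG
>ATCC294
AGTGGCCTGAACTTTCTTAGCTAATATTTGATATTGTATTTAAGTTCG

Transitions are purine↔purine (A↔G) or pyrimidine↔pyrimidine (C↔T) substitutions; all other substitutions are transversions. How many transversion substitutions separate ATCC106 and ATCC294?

5

Mismatches occur at site 2 (C/G, transversion), site 5 (A/G, transition), site 7 (T/C, transition), site 9 (C/G, transversion), site 12 (A/C, transversion), site 16 (T/C, transition), site 21 (G/C, transversion), site 23 (G/A, transition), site 31 (T/A, transversion), site 34 (C/T, transition), site 37 (C/T, transition), site 42 (G/A, transition).
Of the 12 differences, 7 transitions and 5 transversions, so the answer is 5.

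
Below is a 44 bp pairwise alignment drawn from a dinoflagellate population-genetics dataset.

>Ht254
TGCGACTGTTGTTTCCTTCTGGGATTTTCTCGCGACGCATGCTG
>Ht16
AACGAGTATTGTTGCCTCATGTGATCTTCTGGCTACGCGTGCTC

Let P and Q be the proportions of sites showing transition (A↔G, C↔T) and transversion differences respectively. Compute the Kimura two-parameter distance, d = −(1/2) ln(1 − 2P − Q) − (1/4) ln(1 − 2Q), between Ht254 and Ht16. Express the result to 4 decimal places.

Mismatches occur at site 1 (T→A, transversion), site 2 (G→A, transition), site 6 (C→G, transversion), site 8 (G→A, transition), site 14 (T→G, transversion), site 18 (T→C, transition), site 19 (C→A, transversion), site 22 (G→T, transversion), site 26 (T→C, transition), site 31 (C→G, transversion), site 34 (G→T, transversion), site 39 (A→G, transition), site 44 (G→C, transversion).
Of the 13 differences, 5 transitions and 8 transversions over 44 sites: P = 5/44 = 0.113636, Q = 8/44 = 0.181818.
d = −0.5·ln(0.590910) − 0.25·ln(0.636364) = −0.5·(-0.526092) − 0.25·(-0.451985) = 0.3760.

0.3760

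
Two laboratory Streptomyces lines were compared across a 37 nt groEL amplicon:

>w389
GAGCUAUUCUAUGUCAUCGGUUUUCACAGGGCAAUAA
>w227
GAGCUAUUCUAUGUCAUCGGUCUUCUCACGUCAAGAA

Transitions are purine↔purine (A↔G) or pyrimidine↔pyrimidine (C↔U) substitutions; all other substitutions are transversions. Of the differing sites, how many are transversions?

The sequences differ at positions 22 (U/C, transition), 26 (A/U, transversion), 29 (G/C, transversion), 31 (G/U, transversion), 35 (U/G, transversion).
Of the 5 differences, 1 transition and 4 transversions, so the answer is 4.

4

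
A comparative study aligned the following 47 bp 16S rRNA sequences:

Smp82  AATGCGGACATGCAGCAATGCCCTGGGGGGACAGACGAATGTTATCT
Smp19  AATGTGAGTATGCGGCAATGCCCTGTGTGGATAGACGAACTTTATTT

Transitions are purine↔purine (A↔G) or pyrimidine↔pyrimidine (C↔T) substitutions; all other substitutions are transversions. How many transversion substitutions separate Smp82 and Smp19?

Mismatches occur at site 5 (C→T, transition), site 7 (G→A, transition), site 8 (A→G, transition), site 9 (C→T, transition), site 14 (A→G, transition), site 26 (G→T, transversion), site 28 (G→T, transversion), site 32 (C→T, transition), site 40 (T→C, transition), site 41 (G→T, transversion), site 46 (C→T, transition).
Of the 11 differences, 8 transitions and 3 transversions, so the answer is 3.

3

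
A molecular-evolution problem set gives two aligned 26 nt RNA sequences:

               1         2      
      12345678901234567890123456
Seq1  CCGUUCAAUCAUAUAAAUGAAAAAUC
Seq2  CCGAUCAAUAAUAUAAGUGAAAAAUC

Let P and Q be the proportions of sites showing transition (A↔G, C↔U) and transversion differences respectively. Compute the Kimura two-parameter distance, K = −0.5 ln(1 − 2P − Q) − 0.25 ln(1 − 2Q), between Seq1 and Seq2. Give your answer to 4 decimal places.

Differing sites — 4:U/A (Tv); 10:C/A (Tv); 17:A/G (Ti).
Of the 3 differences, 1 transition and 2 transversions over 26 sites: P = 1/26 = 0.038462, Q = 2/26 = 0.076923.
d = −0.5·ln(0.846153) − 0.25·ln(0.846154) = −0.5·(-0.167055) − 0.25·(-0.167054) = 0.1253.

0.1253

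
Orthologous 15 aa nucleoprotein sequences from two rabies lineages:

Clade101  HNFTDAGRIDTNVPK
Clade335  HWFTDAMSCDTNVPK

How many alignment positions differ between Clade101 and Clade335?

4

Mismatches occur at site 2 (N/W), site 7 (G/M), site 8 (R/S), site 9 (I/C).
That gives 4 mismatches out of 15 aligned sites, so the Hamming distance is 4.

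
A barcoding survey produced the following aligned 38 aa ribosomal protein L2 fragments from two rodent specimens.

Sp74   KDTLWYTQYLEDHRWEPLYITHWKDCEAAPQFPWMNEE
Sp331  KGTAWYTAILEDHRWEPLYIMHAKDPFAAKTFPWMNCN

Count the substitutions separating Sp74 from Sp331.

The sequences differ at positions 2 (D/G), 4 (L/A), 8 (Q/A), 9 (Y/I), 21 (T/M), 23 (W/A), 26 (C/P), 27 (E/F), 30 (P/K), 31 (Q/T), 37 (E/C), 38 (E/N).
That gives 12 mismatches out of 38 aligned sites, so the Hamming distance is 12.

12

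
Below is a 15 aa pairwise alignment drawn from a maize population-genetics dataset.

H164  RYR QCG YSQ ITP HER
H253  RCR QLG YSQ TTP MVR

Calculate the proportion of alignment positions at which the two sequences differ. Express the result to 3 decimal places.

The sequences differ at positions 2 (Y/C), 5 (C/L), 10 (I/T), 13 (H/M), 14 (E/V).
There are 5 differences over 15 sites, so p = 5/15 = 0.333.

0.333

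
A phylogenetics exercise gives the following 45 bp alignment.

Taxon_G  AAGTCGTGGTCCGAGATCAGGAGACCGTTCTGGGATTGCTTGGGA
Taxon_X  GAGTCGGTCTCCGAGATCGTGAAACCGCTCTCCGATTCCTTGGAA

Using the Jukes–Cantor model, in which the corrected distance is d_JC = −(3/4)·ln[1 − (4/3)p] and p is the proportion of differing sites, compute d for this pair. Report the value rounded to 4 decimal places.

0.3295

Mismatches occur at site 1 (A↔G), site 7 (T↔G), site 8 (G↔T), site 9 (G↔C), site 19 (A↔G), site 20 (G↔T), site 23 (G↔A), site 28 (T↔C), site 32 (G↔C), site 33 (G↔C), site 38 (G↔C), site 44 (G↔A).
p = 12/45 = 0.266667.
d = −0.75 · ln(1 − (4/3)·0.266667) = −0.75 · ln(0.644444) = −0.75 · (-0.439367) = 0.3295.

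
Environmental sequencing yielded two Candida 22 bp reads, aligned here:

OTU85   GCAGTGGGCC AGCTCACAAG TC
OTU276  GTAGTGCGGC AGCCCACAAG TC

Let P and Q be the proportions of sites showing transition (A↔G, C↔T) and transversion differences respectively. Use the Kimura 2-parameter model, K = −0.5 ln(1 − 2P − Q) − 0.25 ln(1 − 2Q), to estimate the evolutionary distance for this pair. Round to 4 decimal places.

0.2094

Differing sites — 2:C/T (Ti); 7:G/C (Tv); 9:C/G (Tv); 14:T/C (Ti).
Of the 4 differences, 2 transitions and 2 transversions over 22 sites: P = 2/22 = 0.090909, Q = 2/22 = 0.090909.
d = −0.5·ln(0.727273) − 0.25·ln(0.818182) = −0.5·(-0.318453) − 0.25·(-0.200670) = 0.2094.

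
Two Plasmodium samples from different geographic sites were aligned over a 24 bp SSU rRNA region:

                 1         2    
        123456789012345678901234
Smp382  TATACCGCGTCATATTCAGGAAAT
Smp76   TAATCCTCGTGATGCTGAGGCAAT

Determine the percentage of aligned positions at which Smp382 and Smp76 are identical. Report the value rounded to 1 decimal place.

The sequences differ at positions 3 (T/A), 4 (A/T), 7 (G/T), 11 (C/G), 14 (A/G), 15 (T/C), 17 (C/G), 21 (A/C).
16 of the 24 sites match, so the percent identity is 16/24 × 100 = 66.7%.

66.7%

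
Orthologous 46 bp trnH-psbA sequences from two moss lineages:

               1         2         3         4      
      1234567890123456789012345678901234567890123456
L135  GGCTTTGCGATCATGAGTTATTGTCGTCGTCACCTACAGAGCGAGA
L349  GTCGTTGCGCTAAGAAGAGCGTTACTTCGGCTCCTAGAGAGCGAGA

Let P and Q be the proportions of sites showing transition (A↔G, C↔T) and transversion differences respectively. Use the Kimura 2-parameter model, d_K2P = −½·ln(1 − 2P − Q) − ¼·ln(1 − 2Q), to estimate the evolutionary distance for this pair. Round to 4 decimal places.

Mismatches occur at site 2 (G/T, transversion), site 4 (T/G, transversion), site 10 (A/C, transversion), site 12 (C/A, transversion), site 14 (T/G, transversion), site 15 (G/A, transition), site 18 (T/A, transversion), site 19 (T/G, transversion), site 20 (A/C, transversion), site 21 (T/G, transversion), site 23 (G/T, transversion), site 24 (T/A, transversion), site 26 (G/T, transversion), site 30 (T/G, transversion), site 32 (A/T, transversion), site 37 (C/G, transversion).
Of the 16 differences, 1 transition and 15 transversions over 46 sites: P = 1/46 = 0.021739, Q = 15/46 = 0.326087.
d = −0.5·ln(0.630435) − 0.25·ln(0.347826) = −0.5·(-0.461345) − 0.25·(-1.056053) = 0.4947.

0.4947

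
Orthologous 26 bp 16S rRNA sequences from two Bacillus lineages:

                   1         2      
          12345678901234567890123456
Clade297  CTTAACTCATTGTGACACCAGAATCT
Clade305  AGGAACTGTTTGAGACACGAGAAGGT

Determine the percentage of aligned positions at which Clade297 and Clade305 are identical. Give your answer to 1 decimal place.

65.4%

Mismatches occur at site 1 (C↔A), site 2 (T↔G), site 3 (T↔G), site 8 (C↔G), site 9 (A↔T), site 13 (T↔A), site 19 (C↔G), site 24 (T↔G), site 25 (C↔G).
17 of the 26 sites match, so the percent identity is 17/26 × 100 = 65.4%.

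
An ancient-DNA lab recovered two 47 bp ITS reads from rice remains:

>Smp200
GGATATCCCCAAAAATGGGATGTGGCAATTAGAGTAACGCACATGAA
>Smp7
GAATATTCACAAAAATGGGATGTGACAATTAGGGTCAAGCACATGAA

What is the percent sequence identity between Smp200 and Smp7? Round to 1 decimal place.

Differing sites — 2:G/A; 7:C/T; 9:C/A; 25:G/A; 33:A/G; 36:A/C; 38:C/A.
40 of the 47 sites match, so the percent identity is 40/47 × 100 = 85.1%.

85.1%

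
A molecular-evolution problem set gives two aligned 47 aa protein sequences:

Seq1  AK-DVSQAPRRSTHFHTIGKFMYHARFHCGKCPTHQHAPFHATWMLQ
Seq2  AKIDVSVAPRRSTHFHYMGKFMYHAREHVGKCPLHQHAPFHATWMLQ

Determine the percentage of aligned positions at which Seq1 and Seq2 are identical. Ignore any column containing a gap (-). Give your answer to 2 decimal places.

86.96%

Excluding the 1 gap column leaves 46 comparable sites.
The sequences differ at positions 7 (Q/V), 17 (T/Y), 18 (I/M), 27 (F/E), 29 (C/V), 34 (T/L).
40 of the 46 comparable sites match, so the percent identity is 40/46 × 100 = 86.96%.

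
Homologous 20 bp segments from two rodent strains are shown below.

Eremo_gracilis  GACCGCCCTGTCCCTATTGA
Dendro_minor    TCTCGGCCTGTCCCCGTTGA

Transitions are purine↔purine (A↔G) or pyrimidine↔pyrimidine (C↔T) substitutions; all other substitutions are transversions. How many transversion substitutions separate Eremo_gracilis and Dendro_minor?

3

Differing sites — 1:G/T (Tv); 2:A/C (Tv); 3:C/T (Ti); 6:C/G (Tv); 15:T/C (Ti); 16:A/G (Ti).
Of the 6 differences, 3 transitions and 3 transversions, so the answer is 3.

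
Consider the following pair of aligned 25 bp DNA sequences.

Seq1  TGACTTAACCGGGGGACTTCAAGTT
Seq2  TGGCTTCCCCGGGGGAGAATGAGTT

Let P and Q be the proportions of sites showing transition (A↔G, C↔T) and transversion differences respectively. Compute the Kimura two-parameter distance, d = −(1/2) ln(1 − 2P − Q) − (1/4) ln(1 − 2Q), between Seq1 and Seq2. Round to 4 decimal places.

0.4176

Differing sites — 3:A/G (Ti); 7:A/C (Tv); 8:A/C (Tv); 17:C/G (Tv); 18:T/A (Tv); 19:T/A (Tv); 20:C/T (Ti); 21:A/G (Ti).
Of the 8 differences, 3 transitions and 5 transversions over 25 sites: P = 3/25 = 0.120000, Q = 5/25 = 0.200000.
d = −0.5·ln(0.560000) − 0.25·ln(0.600000) = −0.5·(-0.579818) − 0.25·(-0.510826) = 0.4176.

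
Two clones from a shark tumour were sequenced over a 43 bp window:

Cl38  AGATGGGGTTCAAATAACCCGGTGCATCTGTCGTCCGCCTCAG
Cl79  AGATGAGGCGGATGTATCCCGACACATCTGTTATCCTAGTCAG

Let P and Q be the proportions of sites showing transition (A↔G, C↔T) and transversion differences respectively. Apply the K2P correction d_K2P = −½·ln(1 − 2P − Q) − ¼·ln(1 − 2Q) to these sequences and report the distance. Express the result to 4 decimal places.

The sequences differ at positions 6 (G/A, transition), 9 (T/C, transition), 10 (T/G, transversion), 11 (C/G, transversion), 13 (A/T, transversion), 14 (A/G, transition), 17 (A/T, transversion), 22 (G/A, transition), 23 (T/C, transition), 24 (G/A, transition), 32 (C/T, transition), 33 (G/A, transition), 37 (G/T, transversion), 38 (C/A, transversion), 39 (C/G, transversion).
Of the 15 differences, 8 transitions and 7 transversions over 43 sites: P = 8/43 = 0.186047, Q = 7/43 = 0.162791.
d = −0.5·ln(0.465115) − 0.25·ln(0.674418) = −0.5·(-0.765471) − 0.25·(-0.393905) = 0.4812.

0.4812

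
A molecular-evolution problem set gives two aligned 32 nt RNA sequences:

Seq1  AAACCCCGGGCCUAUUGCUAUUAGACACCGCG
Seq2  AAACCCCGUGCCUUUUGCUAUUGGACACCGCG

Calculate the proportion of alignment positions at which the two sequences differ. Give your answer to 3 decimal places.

0.094

Differing sites — 9:G/U; 14:A/U; 23:A/G.
There are 3 differences over 32 sites, so p = 3/32 = 0.094.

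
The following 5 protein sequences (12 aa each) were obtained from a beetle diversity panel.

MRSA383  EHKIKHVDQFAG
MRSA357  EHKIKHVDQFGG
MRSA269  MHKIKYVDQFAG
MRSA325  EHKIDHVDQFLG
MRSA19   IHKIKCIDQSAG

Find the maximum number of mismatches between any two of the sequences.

Pairwise Hamming distances:
  MRSA383 vs MRSA357: 1
  MRSA383 vs MRSA269: 2
  MRSA383 vs MRSA325: 2
  MRSA383 vs MRSA19: 4
  MRSA357 vs MRSA269: 3
  MRSA357 vs MRSA325: 2
  MRSA357 vs MRSA19: 5
  MRSA269 vs MRSA325: 4
  MRSA269 vs MRSA19: 4
  MRSA325 vs MRSA19: 6
The largest is 6, between MRSA325 and MRSA19.

6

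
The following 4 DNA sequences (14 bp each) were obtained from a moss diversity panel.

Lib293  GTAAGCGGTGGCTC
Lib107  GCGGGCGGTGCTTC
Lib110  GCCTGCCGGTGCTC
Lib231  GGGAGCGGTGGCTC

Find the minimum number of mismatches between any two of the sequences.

Pairwise Hamming distances:
  Lib293 vs Lib107: 5
  Lib293 vs Lib110: 6
  Lib293 vs Lib231: 2
  Lib107 vs Lib110: 7
  Lib107 vs Lib231: 4
  Lib110 vs Lib231: 6
The smallest is 2, between Lib293 and Lib231.

2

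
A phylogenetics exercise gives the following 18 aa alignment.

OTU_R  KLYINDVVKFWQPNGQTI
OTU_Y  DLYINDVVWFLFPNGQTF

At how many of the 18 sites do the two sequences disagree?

5

Differing sites — 1:K/D; 9:K/W; 11:W/L; 12:Q/F; 18:I/F.
That gives 5 mismatches out of 18 aligned sites, so the Hamming distance is 5.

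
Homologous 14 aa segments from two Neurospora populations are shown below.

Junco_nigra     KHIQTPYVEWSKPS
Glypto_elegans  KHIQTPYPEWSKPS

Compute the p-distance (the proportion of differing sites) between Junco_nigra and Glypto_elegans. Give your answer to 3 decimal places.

A single mismatch occurs at site 8 (V→P).
There are 1 differences over 14 sites, so p = 1/14 = 0.071.

0.071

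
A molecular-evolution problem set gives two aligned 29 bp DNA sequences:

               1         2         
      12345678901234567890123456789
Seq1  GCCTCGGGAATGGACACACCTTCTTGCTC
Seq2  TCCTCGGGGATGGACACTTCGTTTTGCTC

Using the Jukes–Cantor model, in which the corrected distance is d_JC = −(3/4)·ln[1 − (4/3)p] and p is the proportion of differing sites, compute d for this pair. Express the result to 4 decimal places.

The sequences differ at positions 1 (G/T), 9 (A/G), 18 (A/T), 19 (C/T), 21 (T/G), 23 (C/T).
p = 6/29 = 0.206897.
d = −0.75 · ln(1 − (4/3)·0.206897) = −0.75 · ln(0.724137) = −0.75 · (-0.322775) = 0.2421.

0.2421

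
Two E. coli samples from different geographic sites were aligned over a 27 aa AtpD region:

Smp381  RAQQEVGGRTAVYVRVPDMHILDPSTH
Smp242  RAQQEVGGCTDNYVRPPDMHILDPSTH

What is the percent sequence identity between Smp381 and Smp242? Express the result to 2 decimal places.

Mismatches occur at site 9 (R→C), site 11 (A→D), site 12 (V→N), site 16 (V→P).
23 of the 27 sites match, so the percent identity is 23/27 × 100 = 85.19%.

85.19%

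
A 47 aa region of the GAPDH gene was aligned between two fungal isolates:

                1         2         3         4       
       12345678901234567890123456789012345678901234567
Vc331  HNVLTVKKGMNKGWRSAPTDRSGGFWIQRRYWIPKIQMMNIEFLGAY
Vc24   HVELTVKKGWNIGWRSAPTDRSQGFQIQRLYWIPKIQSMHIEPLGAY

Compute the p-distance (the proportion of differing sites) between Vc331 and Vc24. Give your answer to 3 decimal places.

0.213

Differing sites — 2:N/V; 3:V/E; 10:M/W; 12:K/I; 23:G/Q; 26:W/Q; 30:R/L; 38:M/S; 40:N/H; 43:F/P.
There are 10 differences over 47 sites, so p = 10/47 = 0.213.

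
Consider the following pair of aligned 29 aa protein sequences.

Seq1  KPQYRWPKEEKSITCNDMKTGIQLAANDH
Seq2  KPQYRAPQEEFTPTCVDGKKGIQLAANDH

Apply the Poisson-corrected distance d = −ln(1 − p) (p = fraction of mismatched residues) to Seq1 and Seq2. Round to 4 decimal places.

Mismatches occur at site 6 (W↔A), site 8 (K↔Q), site 11 (K↔F), site 12 (S↔T), site 13 (I↔P), site 16 (N↔V), site 18 (M↔G), site 20 (T↔K).
p = 8/29 = 0.275862.
d = −ln(1 − 0.275862) = −ln(0.724138) = 0.3228.

0.3228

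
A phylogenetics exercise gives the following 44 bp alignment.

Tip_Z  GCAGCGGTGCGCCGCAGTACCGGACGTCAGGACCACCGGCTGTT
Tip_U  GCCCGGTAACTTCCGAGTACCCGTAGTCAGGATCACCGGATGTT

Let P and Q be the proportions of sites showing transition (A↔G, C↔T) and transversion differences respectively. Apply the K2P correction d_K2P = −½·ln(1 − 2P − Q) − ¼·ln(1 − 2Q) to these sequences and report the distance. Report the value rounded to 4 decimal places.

0.4602

Mismatches occur at site 3 (A/C, transversion), site 4 (G/C, transversion), site 5 (C/G, transversion), site 7 (G/T, transversion), site 8 (T/A, transversion), site 9 (G/A, transition), site 11 (G/T, transversion), site 12 (C/T, transition), site 14 (G/C, transversion), site 15 (C/G, transversion), site 22 (G/C, transversion), site 24 (A/T, transversion), site 25 (C/A, transversion), site 33 (C/T, transition), site 40 (C/A, transversion).
Of the 15 differences, 3 transitions and 12 transversions over 44 sites: P = 3/44 = 0.068182, Q = 12/44 = 0.272727.
d = −0.5·ln(0.590909) − 0.25·ln(0.454546) = −0.5·(-0.526093) − 0.25·(-0.788456) = 0.4602.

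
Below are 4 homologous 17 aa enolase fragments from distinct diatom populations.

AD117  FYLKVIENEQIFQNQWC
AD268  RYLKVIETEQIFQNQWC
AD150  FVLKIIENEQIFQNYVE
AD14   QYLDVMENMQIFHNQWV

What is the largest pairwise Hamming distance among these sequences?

Pairwise Hamming distances:
  AD117 vs AD268: 2
  AD117 vs AD150: 5
  AD117 vs AD14: 6
  AD268 vs AD150: 7
  AD268 vs AD14: 7
  AD150 vs AD14: 10
The largest is 10, between AD150 and AD14.

10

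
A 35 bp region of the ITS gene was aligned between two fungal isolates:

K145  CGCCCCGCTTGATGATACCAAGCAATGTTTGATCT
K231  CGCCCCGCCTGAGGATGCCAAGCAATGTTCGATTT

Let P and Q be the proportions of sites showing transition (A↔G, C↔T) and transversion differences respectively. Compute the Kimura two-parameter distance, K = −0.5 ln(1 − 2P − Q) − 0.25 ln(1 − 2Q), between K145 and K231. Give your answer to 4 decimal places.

0.1633

Differing sites — 9:T/C (Ti); 13:T/G (Tv); 17:A/G (Ti); 30:T/C (Ti); 34:C/T (Ti).
Of the 5 differences, 4 transitions and 1 transversion over 35 sites: P = 4/35 = 0.114286, Q = 1/35 = 0.028571.
d = −0.5·ln(0.742857) − 0.25·ln(0.942858) = −0.5·(-0.297252) − 0.25·(-0.058840) = 0.1633.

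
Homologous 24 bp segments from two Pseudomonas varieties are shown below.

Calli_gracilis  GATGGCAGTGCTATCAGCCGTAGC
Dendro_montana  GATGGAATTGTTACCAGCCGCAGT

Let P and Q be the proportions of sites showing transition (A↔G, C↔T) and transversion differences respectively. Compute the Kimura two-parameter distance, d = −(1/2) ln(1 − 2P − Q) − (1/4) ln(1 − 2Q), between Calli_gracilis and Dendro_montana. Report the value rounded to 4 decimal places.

0.3151

Differing sites — 6:C/A (Tv); 8:G/T (Tv); 11:C/T (Ti); 14:T/C (Ti); 21:T/C (Ti); 24:C/T (Ti).
Of the 6 differences, 4 transitions and 2 transversions over 24 sites: P = 4/24 = 0.166667, Q = 2/24 = 0.083333.
d = −0.5·ln(0.583333) − 0.25·ln(0.833334) = −0.5·(-0.538997) − 0.25·(-0.182321) = 0.3151.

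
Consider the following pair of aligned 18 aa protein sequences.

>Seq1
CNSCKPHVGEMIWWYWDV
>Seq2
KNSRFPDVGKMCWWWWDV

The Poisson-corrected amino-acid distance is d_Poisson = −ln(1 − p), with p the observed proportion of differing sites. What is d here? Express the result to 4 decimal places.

Mismatches occur at site 1 (C→K), site 4 (C→R), site 5 (K→F), site 7 (H→D), site 10 (E→K), site 12 (I→C), site 15 (Y→W).
p = 7/18 = 0.388889.
d = −ln(1 − 0.388889) = −ln(0.611111) = 0.4925.

0.4925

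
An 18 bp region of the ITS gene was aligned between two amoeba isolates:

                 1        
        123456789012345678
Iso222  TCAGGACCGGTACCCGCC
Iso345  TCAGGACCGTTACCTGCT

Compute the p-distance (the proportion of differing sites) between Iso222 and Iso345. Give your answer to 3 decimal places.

0.167

The sequences differ at positions 10 (G/T), 15 (C/T), 18 (C/T).
There are 3 differences over 18 sites, so p = 3/18 = 0.167.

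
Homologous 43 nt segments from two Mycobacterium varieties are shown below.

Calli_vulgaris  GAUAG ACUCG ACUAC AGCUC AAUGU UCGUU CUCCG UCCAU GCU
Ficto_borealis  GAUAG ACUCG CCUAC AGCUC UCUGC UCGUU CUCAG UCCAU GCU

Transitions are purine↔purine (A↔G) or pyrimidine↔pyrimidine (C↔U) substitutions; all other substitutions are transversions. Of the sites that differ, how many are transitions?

1

Differing sites — 11:A/C (Tv); 21:A/U (Tv); 22:A/C (Tv); 25:U/C (Ti); 34:C/A (Tv).
Of the 5 differences, 1 transition and 4 transversions, so the answer is 1.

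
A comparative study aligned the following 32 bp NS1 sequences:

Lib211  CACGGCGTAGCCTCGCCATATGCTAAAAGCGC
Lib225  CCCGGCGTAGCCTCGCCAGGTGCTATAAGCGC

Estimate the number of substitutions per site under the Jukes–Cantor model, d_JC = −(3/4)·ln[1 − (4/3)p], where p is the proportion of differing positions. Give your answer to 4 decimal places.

0.1367

Differing sites — 2:A/C; 19:T/G; 20:A/G; 26:A/T.
p = 4/32 = 0.125000.
d = −0.75 · ln(1 − (4/3)·0.125000) = −0.75 · ln(0.833333) = −0.75 · (-0.182322) = 0.1367.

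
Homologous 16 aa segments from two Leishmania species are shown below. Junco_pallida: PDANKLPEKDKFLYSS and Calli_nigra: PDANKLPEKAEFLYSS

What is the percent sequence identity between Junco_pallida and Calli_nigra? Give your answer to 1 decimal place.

87.5%

Differing sites — 10:D/A; 11:K/E.
14 of the 16 sites match, so the percent identity is 14/16 × 100 = 87.5%.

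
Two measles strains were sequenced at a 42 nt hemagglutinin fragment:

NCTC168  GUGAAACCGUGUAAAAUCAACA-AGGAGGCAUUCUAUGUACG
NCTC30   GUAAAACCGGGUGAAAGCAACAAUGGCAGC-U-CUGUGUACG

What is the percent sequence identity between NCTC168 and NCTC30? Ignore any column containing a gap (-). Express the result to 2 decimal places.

Excluding the 3 gap columns leaves 39 comparable sites.
Mismatches occur at site 3 (G→A), site 10 (U→G), site 13 (A→G), site 17 (U→G), site 24 (A→U), site 27 (A→C), site 28 (G→A), site 36 (A→G).
31 of the 39 comparable sites match, so the percent identity is 31/39 × 100 = 79.49%.

79.49%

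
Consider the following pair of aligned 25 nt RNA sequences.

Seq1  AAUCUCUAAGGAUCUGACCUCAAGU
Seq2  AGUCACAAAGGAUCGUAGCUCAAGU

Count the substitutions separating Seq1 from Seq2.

6

Mismatches occur at site 2 (A→G), site 5 (U→A), site 7 (U→A), site 15 (U→G), site 16 (G→U), site 18 (C→G).
That gives 6 mismatches out of 25 aligned sites, so the Hamming distance is 6.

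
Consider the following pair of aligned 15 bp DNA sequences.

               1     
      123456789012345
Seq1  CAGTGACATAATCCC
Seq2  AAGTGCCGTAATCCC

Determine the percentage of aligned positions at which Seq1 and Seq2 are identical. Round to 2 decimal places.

80.00%

Mismatches occur at site 1 (C/A), site 6 (A/C), site 8 (A/G).
12 of the 15 sites match, so the percent identity is 12/15 × 100 = 80.00%.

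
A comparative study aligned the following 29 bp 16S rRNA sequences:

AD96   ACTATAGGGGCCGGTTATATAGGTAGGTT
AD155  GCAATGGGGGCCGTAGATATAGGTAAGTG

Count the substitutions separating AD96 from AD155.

8

Differing sites — 1:A/G; 3:T/A; 6:A/G; 14:G/T; 15:T/A; 16:T/G; 26:G/A; 29:T/G.
That gives 8 mismatches out of 29 aligned sites, so the Hamming distance is 8.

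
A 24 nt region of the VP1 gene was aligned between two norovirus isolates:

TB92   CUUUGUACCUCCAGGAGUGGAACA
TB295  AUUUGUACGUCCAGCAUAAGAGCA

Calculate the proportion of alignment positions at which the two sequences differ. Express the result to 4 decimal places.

0.2917

Differing sites — 1:C/A; 9:C/G; 15:G/C; 17:G/U; 18:U/A; 19:G/A; 22:A/G.
There are 7 differences over 24 sites, so p = 7/24 = 0.2917.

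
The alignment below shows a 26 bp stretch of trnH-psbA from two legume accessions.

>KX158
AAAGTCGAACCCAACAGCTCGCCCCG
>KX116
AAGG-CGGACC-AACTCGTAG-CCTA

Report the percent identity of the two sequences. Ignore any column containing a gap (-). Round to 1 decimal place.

Excluding the 3 gap columns leaves 23 comparable sites.
Mismatches occur at site 3 (A↔G), site 8 (A↔G), site 16 (A↔T), site 17 (G↔C), site 18 (C↔G), site 20 (C↔A), site 25 (C↔T), site 26 (G↔A).
15 of the 23 comparable sites match, so the percent identity is 15/23 × 100 = 65.2%.

65.2%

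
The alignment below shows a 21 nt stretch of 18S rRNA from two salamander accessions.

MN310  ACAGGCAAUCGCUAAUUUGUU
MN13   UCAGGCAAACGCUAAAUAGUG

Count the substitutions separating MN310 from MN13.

5

The sequences differ at positions 1 (A/U), 9 (U/A), 16 (U/A), 18 (U/A), 21 (U/G).
That gives 5 mismatches out of 21 aligned sites, so the Hamming distance is 5.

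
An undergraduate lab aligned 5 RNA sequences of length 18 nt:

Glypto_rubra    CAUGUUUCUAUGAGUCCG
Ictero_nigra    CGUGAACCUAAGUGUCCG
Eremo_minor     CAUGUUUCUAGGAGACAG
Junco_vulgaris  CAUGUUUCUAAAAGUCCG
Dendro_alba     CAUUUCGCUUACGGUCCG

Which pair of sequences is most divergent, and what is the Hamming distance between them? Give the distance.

9

Pairwise Hamming distances:
  Glypto_rubra vs Ictero_nigra: 6
  Glypto_rubra vs Eremo_minor: 3
  Glypto_rubra vs Junco_vulgaris: 2
  Glypto_rubra vs Dendro_alba: 7
  Ictero_nigra vs Eremo_minor: 8
  Ictero_nigra vs Junco_vulgaris: 6
  Ictero_nigra vs Dendro_alba: 8
  Eremo_minor vs Junco_vulgaris: 4
  Eremo_minor vs Dendro_alba: 9
  Junco_vulgaris vs Dendro_alba: 6
The largest is 9, between Eremo_minor and Dendro_alba.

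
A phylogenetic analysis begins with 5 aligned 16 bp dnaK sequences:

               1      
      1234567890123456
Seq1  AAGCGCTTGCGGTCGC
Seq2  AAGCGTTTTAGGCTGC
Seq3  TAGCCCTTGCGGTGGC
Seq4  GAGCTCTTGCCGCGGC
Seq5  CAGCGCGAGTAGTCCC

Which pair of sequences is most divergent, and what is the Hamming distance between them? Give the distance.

10

Pairwise Hamming distances:
  Seq1 vs Seq2: 5
  Seq1 vs Seq3: 3
  Seq1 vs Seq4: 5
  Seq1 vs Seq5: 6
  Seq2 vs Seq3: 7
  Seq2 vs Seq4: 7
  Seq2 vs Seq5: 10
  Seq3 vs Seq4: 4
  Seq3 vs Seq5: 8
  Seq4 vs Seq5: 9
The largest is 10, between Seq2 and Seq5.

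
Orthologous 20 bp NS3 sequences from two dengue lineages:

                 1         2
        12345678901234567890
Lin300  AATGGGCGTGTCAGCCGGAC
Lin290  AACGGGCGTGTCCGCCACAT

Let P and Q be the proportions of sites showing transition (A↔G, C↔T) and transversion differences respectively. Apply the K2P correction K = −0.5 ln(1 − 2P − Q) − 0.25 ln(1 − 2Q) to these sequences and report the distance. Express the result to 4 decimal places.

Differing sites — 3:T/C (Ti); 13:A/C (Tv); 17:G/A (Ti); 18:G/C (Tv); 20:C/T (Ti).
Of the 5 differences, 3 transitions and 2 transversions over 20 sites: P = 3/20 = 0.150000, Q = 2/20 = 0.100000.
d = −0.5·ln(0.600000) − 0.25·ln(0.800000) = −0.5·(-0.510826) − 0.25·(-0.223144) = 0.3112.

0.3112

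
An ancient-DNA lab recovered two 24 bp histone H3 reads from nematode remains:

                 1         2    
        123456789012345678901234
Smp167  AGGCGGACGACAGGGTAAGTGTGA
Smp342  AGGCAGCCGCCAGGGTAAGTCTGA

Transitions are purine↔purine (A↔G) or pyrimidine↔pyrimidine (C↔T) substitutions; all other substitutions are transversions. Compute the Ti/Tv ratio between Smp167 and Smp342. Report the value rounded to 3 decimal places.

Mismatches occur at site 5 (G/A, transition), site 7 (A/C, transversion), site 10 (A/C, transversion), site 21 (G/C, transversion).
Of the 4 differences, 1 transition and 3 transversions, so Ti/Tv = 1/3 = 0.333.

0.333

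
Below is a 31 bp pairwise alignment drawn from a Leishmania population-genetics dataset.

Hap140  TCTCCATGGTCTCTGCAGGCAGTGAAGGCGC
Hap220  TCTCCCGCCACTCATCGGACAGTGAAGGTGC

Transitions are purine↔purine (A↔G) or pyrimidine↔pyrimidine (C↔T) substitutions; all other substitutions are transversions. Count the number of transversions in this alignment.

The sequences differ at positions 6 (A/C, transversion), 7 (T/G, transversion), 8 (G/C, transversion), 9 (G/C, transversion), 10 (T/A, transversion), 14 (T/A, transversion), 15 (G/T, transversion), 17 (A/G, transition), 19 (G/A, transition), 29 (C/T, transition).
Of the 10 differences, 3 transitions and 7 transversions, so the answer is 7.

7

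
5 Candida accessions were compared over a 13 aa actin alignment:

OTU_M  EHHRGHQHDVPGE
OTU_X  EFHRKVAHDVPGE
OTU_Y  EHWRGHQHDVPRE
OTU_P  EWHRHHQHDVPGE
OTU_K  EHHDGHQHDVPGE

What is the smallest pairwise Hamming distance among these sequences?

1

Pairwise Hamming distances:
  OTU_M vs OTU_X: 4
  OTU_M vs OTU_Y: 2
  OTU_M vs OTU_P: 2
  OTU_M vs OTU_K: 1
  OTU_X vs OTU_Y: 6
  OTU_X vs OTU_P: 4
  OTU_X vs OTU_K: 5
  OTU_Y vs OTU_P: 4
  OTU_Y vs OTU_K: 3
  OTU_P vs OTU_K: 3
The smallest is 1, between OTU_M and OTU_K.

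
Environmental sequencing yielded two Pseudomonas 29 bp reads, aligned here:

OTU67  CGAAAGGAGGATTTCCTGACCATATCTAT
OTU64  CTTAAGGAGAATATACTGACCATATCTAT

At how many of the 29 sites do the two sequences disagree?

Mismatches occur at site 2 (G→T), site 3 (A→T), site 10 (G→A), site 13 (T→A), site 15 (C→A).
That gives 5 mismatches out of 29 aligned sites, so the Hamming distance is 5.

5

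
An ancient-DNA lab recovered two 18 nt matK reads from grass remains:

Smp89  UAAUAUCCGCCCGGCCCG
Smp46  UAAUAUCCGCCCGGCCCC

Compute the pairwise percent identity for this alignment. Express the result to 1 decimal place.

Differing sites — 18:G/C.
17 of the 18 sites match, so the percent identity is 17/18 × 100 = 94.4%.

94.4%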